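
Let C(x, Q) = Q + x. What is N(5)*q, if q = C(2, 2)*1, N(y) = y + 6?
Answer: 44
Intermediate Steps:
N(y) = 6 + y
q = 4 (q = (2 + 2)*1 = 4*1 = 4)
N(5)*q = (6 + 5)*4 = 11*4 = 44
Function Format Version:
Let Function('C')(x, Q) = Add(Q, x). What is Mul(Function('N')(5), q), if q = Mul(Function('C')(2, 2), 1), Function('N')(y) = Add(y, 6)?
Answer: 44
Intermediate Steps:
Function('N')(y) = Add(6, y)
q = 4 (q = Mul(Add(2, 2), 1) = Mul(4, 1) = 4)
Mul(Function('N')(5), q) = Mul(Add(6, 5), 4) = Mul(11, 4) = 44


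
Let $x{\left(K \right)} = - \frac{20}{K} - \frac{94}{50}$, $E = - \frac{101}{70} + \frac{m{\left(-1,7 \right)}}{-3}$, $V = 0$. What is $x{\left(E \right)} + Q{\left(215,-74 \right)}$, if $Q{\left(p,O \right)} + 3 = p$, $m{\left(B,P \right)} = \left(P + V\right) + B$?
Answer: $\frac{1300973}{6025} \approx 215.93$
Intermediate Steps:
$m{\left(B,P \right)} = B + P$ ($m{\left(B,P \right)} = \left(P + 0\right) + B = P + B = B + P$)
$Q{\left(p,O \right)} = -3 + p$
$E = - \frac{241}{70}$ ($E = - \frac{101}{70} + \frac{-1 + 7}{-3} = \left(-101\right) \frac{1}{70} + 6 \left(- \frac{1}{3}\right) = - \frac{101}{70} - 2 = - \frac{241}{70} \approx -3.4429$)
$x{\left(K \right)} = - \frac{47}{25} - \frac{20}{K}$ ($x{\left(K \right)} = - \frac{20}{K} - \frac{47}{25} = - \frac{47}{25} - \frac{20}{K}$)
$x{\left(E \right)} + Q{\left(215,-74 \right)} = \left(- \frac{47}{25} - \frac{20}{- \frac{241}{70}}\right) + \left(-3 + 215\right) = \left(- \frac{47}{25} - - \frac{1400}{241}\right) + 212 = \left(- \frac{47}{25} + \frac{1400}{241}\right) + 212 = \frac{23673}{6025} + 212 = \frac{1300973}{6025}$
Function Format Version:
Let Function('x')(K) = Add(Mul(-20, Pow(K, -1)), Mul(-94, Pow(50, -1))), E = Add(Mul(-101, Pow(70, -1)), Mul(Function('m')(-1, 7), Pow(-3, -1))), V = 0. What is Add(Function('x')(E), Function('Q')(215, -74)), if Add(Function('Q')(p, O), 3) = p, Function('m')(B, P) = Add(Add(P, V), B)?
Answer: Rational(1300973, 6025) ≈ 215.93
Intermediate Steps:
Function('m')(B, P) = Add(B, P) (Function('m')(B, P) = Add(Add(P, 0), B) = Add(P, B) = Add(B, P))
Function('Q')(p, O) = Add(-3, p)
E = Rational(-241, 70) (E = Add(Mul(-101, Pow(70, -1)), Mul(Add(-1, 7), Pow(-3, -1))) = Add(Mul(-101, Rational(1, 70)), Mul(6, Rational(-1, 3))) = Add(Rational(-101, 70), -2) = Rational(-241, 70) ≈ -3.4429)
Function('x')(K) = Add(Rational(-47, 25), Mul(-20, Pow(K, -1))) (Function('x')(K) = Add(Mul(-20, Pow(K, -1)), Mul(-94, Rational(1, 50))) = Add(Mul(-20, Pow(K, -1)), Rational(-47, 25)) = Add(Rational(-47, 25), Mul(-20, Pow(K, -1))))
Add(Function('x')(E), Function('Q')(215, -74)) = Add(Add(Rational(-47, 25), Mul(-20, Pow(Rational(-241, 70), -1))), Add(-3, 215)) = Add(Add(Rational(-47, 25), Mul(-20, Rational(-70, 241))), 212) = Add(Add(Rational(-47, 25), Rational(1400, 241)), 212) = Add(Rational(23673, 6025), 212) = Rational(1300973, 6025)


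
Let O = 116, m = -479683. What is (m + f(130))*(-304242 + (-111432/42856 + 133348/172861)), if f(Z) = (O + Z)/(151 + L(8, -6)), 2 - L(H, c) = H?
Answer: 19595720607913577869063/134272374665 ≈ 1.4594e+11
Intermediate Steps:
L(H, c) = 2 - H
f(Z) = ⅘ + Z/145 (f(Z) = (116 + Z)/(151 + (2 - 1*8)) = (116 + Z)/(151 + (2 - 8)) = (116 + Z)/(151 - 6) = (116 + Z)/145 = (116 + Z)*(1/145) = ⅘ + Z/145)
(m + f(130))*(-304242 + (-111432/42856 + 133348/172861)) = (-479683 + (⅘ + (1/145)*130))*(-304242 + (-111432/42856 + 133348/172861)) = (-479683 + (⅘ + 26/29))*(-304242 + (-111432*1/42856 + 133348*(1/172861))) = (-479683 + 246/145)*(-304242 + (-13929/5357 + 133348/172861)) = -69553789*(-304242 - 1693435633/926016377)/145 = -69553789/145*(-281734768006867/926016377) = 19595720607913577869063/134272374665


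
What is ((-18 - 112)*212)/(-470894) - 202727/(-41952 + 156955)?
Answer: -6592388947/3868158763 ≈ -1.7043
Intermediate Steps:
((-18 - 112)*212)/(-470894) - 202727/(-41952 + 156955) = -130*212*(-1/470894) - 202727/115003 = -27560*(-1/470894) - 202727*1/115003 = 13780/235447 - 28961/16429 = -6592388947/3868158763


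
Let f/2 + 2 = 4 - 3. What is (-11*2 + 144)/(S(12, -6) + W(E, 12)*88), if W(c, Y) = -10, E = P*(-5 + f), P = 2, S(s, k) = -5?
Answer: -122/885 ≈ -0.13785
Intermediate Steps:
f = -2 (f = -4 + 2*(4 - 3) = -4 + 2*1 = -4 + 2 = -2)
E = -14 (E = 2*(-5 - 2) = 2*(-7) = -14)
(-11*2 + 144)/(S(12, -6) + W(E, 12)*88) = (-11*2 + 144)/(-5 - 10*88) = (-22 + 144)/(-5 - 880) = 122/(-885) = 122*(-1/885) = -122/885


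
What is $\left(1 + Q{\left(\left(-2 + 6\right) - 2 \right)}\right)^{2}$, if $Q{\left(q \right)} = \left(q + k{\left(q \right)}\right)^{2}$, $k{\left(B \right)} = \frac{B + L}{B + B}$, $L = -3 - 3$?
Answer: $4$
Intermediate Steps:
$L = -6$ ($L = -3 - 3 = -6$)
$k{\left(B \right)} = \frac{-6 + B}{2 B}$ ($k{\left(B \right)} = \frac{B - 6}{B + B} = \frac{-6 + B}{2 B}$)
$Q{\left(q \right)} = \left(q + \frac{-6 + q}{2 q}\right)^{2}$
$\left(1 + Q{\left(\left(-2 + 6\right) - 2 \right)}\right)^{2} = \left(1 + \frac{\left(-6 + \left(\left(-2 + 6\right) - 2\right) + 2 \left(\left(-2 + 6\right) - 2\right)^{2}\right)^{2}}{4 \left(\left(-2 + 6\right) - 2\right)^{2}}\right)^{2} = \left(1 + \frac{\left(-6 + \left(4 - 2\right) + 2 \left(4 - 2\right)^{2}\right)^{2}}{4 \left(4 - 2\right)^{2}}\right)^{2} = \left(1 + \frac{\left(-6 + 2 + 2 \cdot 2^{2}\right)^{2}}{4 \cdot 4}\right)^{2} = \left(1 + \frac{1}{4} \cdot \frac{1}{4} \left(-6 + 2 + 2 \cdot 4\right)^{2}\right)^{2} = \left(1 + \frac{1}{4} \cdot \frac{1}{4} \left(-6 + 2 + 8\right)^{2}\right)^{2} = \left(1 + \frac{1}{4} \cdot \frac{1}{4} \cdot 4^{2}\right)^{2} = \left(1 + \frac{1}{4} \cdot \frac{1}{4} \cdot 16\right)^{2} = \left(1 + 1\right)^{2} = 2^{2} = 4$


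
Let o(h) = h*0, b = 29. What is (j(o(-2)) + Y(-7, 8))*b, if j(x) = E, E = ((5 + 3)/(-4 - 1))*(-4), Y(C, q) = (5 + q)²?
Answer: 25433/5 ≈ 5086.6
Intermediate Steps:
o(h) = 0
E = 32/5 (E = (8/(-5))*(-4) = (8*(-⅕))*(-4) = -8/5*(-4) = 32/5 ≈ 6.4000)
j(x) = 32/5
(j(o(-2)) + Y(-7, 8))*b = (32/5 + (5 + 8)²)*29 = (32/5 + 13²)*29 = (32/5 + 169)*29 = (877/5)*29 = 25433/5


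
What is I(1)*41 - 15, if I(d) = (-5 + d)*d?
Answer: -179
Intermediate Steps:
I(d) = d*(-5 + d)
I(1)*41 - 15 = (1*(-5 + 1))*41 - 15 = (1*(-4))*41 - 15 = -4*41 - 15 = -164 - 15 = -179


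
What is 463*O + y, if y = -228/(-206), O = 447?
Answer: 21317097/103 ≈ 2.0696e+5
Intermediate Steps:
y = 114/103 (y = -228*(-1/206) = 114/103 ≈ 1.1068)
463*O + y = 463*447 + 114/103 = 206961 + 114/103 = 21317097/103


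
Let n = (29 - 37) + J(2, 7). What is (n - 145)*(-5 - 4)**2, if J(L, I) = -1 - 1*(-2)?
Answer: -12312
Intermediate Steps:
J(L, I) = 1 (J(L, I) = -1 + 2 = 1)
n = -7 (n = (29 - 37) + 1 = -8 + 1 = -7)
(n - 145)*(-5 - 4)**2 = (-7 - 145)*(-5 - 4)**2 = -152*(-9)**2 = -152*81 = -12312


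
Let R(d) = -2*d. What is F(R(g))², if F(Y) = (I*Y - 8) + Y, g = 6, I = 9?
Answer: 16384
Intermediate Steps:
F(Y) = -8 + 10*Y (F(Y) = (9*Y - 8) + Y = (-8 + 9*Y) + Y = -8 + 10*Y)
F(R(g))² = (-8 + 10*(-2*6))² = (-8 + 10*(-12))² = (-8 - 120)² = (-128)² = 16384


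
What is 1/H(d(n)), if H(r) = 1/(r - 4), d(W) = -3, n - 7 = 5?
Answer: -7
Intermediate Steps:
n = 12 (n = 7 + 5 = 12)
H(r) = 1/(-4 + r)
1/H(d(n)) = 1/(1/(-4 - 3)) = 1/(1/(-7)) = 1/(-1/7) = -7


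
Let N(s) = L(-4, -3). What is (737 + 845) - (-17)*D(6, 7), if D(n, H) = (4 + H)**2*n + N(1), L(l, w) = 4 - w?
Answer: 14043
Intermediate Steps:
N(s) = 7 (N(s) = 4 - 1*(-3) = 4 + 3 = 7)
D(n, H) = 7 + n*(4 + H)**2 (D(n, H) = (4 + H)**2*n + 7 = n*(4 + H)**2 + 7 = 7 + n*(4 + H)**2)
(737 + 845) - (-17)*D(6, 7) = (737 + 845) - (-17)*(7 + 6*(4 + 7)**2) = 1582 - (-17)*(7 + 6*11**2) = 1582 - (-17)*(7 + 6*121) = 1582 - (-17)*(7 + 726) = 1582 - (-17)*733 = 1582 - 1*(-12461) = 1582 + 12461 = 14043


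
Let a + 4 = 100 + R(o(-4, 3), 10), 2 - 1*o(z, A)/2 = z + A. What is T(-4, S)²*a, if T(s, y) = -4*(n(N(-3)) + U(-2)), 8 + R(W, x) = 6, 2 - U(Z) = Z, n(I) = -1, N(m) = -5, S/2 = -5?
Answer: 13536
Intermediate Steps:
S = -10 (S = 2*(-5) = -10)
o(z, A) = 4 - 2*A - 2*z (o(z, A) = 4 - 2*(z + A) = 4 - 2*(A + z) = 4 + (-2*A - 2*z) = 4 - 2*A - 2*z)
U(Z) = 2 - Z
R(W, x) = -2 (R(W, x) = -8 + 6 = -2)
T(s, y) = -12 (T(s, y) = -4*(-1 + (2 - 1*(-2))) = -4*(-1 + (2 + 2)) = -4*(-1 + 4) = -4*3 = -12)
a = 94 (a = -4 + (100 - 2) = -4 + 98 = 94)
T(-4, S)²*a = (-12)²*94 = 144*94 = 13536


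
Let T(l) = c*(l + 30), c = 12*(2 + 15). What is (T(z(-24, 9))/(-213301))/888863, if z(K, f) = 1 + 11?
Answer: -8568/189595366763 ≈ -4.5191e-8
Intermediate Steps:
c = 204 (c = 12*17 = 204)
z(K, f) = 12
T(l) = 6120 + 204*l (T(l) = 204*(l + 30) = 204*(30 + l) = 6120 + 204*l)
(T(z(-24, 9))/(-213301))/888863 = ((6120 + 204*12)/(-213301))/888863 = ((6120 + 2448)*(-1/213301))*(1/888863) = (8568*(-1/213301))*(1/888863) = -8568/213301*1/888863 = -8568/189595366763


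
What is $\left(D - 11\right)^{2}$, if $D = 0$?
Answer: $121$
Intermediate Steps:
$\left(D - 11\right)^{2} = \left(0 - 11\right)^{2} = \left(-11\right)^{2} = 121$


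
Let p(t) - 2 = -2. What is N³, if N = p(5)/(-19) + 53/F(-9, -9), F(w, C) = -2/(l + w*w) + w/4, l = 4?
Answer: -5851461608000/461889917 ≈ -12669.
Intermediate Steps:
p(t) = 0 (p(t) = 2 - 2 = 0)
F(w, C) = -2/(4 + w²) + w/4 (F(w, C) = -2/(4 + w*w) + w/4 = -2/(4 + w²) + w*(¼) = -2/(4 + w²) + w/4)
N = -18020/773 (N = 0/(-19) + 53/(((-2 - 9 + (¼)*(-9)³)/(4 + (-9)²))) = 0*(-1/19) + 53/(((-2 - 9 + (¼)*(-729))/(4 + 81))) = 0 + 53/(((-2 - 9 - 729/4)/85)) = 0 + 53/(((1/85)*(-773/4))) = 0 + 53/(-773/340) = 0 + 53*(-340/773) = 0 - 18020/773 = -18020/773 ≈ -23.312)
N³ = (-18020/773)³ = -5851461608000/461889917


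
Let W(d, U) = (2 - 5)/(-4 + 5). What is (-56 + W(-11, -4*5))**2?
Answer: 3481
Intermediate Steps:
W(d, U) = -3 (W(d, U) = -3/1 = -3*1 = -3)
(-56 + W(-11, -4*5))**2 = (-56 - 3)**2 = (-59)**2 = 3481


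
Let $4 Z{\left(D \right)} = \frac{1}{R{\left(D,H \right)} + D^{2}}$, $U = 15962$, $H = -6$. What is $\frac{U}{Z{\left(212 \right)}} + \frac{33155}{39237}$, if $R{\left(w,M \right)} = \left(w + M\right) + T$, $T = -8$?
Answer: $\frac{113089917917747}{39237} \approx 2.8822 \cdot 10^{9}$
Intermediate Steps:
$R{\left(w,M \right)} = -8 + M + w$ ($R{\left(w,M \right)} = \left(w + M\right) - 8 = \left(M + w\right) - 8 = -8 + M + w$)
$Z{\left(D \right)} = \frac{1}{4 \left(-14 + D + D^{2}\right)}$ ($Z{\left(D \right)} = \frac{1}{4 \left(\left(-8 - 6 + D\right) + D^{2}\right)} = \frac{1}{4 \left(\left(-14 + D\right) + D^{2}\right)} = \frac{1}{4 \left(-14 + D + D^{2}\right)}$)
$\frac{U}{Z{\left(212 \right)}} + \frac{33155}{39237} = \frac{15962}{\frac{1}{4} \frac{1}{-14 + 212 + 212^{2}}} + \frac{33155}{39237} = \frac{15962}{\frac{1}{4} \frac{1}{-14 + 212 + 44944}} + 33155 \cdot \frac{1}{39237} = \frac{15962}{\frac{1}{4} \cdot \frac{1}{45142}} + \frac{33155}{39237} = 15962 \frac{1}{\frac{1}{180568}} + \frac{33155}{39237} = 15962 \cdot 180568 + \frac{33155}{39237} = 2882226416 + \frac{33155}{39237} = \frac{113089917917747}{39237}$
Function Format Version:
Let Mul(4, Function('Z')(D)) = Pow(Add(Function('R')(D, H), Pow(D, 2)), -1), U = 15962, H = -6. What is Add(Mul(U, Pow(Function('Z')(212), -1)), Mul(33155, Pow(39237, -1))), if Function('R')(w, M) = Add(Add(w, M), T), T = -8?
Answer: Rational(113089917917747, 39237) ≈ 2.8822e+9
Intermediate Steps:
Function('R')(w, M) = Add(-8, M, w) (Function('R')(w, M) = Add(Add(w, M), -8) = Add(Add(M, w), -8) = Add(-8, M, w))
Function('Z')(D) = Mul(Rational(1, 4), Pow(Add(-14, D, Pow(D, 2)), -1)) (Function('Z')(D) = Mul(Rational(1, 4), Pow(Add(Add(-8, -6, D), Pow(D, 2)), -1)) = Mul(Rational(1, 4), Pow(Add(Add(-14, D), Pow(D, 2)), -1)) = Mul(Rational(1, 4), Pow(Add(-14, D, Pow(D, 2)), -1)))
Add(Mul(U, Pow(Function('Z')(212), -1)), Mul(33155, Pow(39237, -1))) = Add(Mul(15962, Pow(Mul(Rational(1, 4), Pow(Add(-14, 212, Pow(212, 2)), -1)), -1)), Mul(33155, Pow(39237, -1))) = Add(Mul(15962, Pow(Mul(Rational(1, 4), Pow(Add(-14, 212, 44944), -1)), -1)), Mul(33155, Rational(1, 39237))) = Add(Mul(15962, Pow(Mul(Rational(1, 4), Pow(45142, -1)), -1)), Rational(33155, 39237)) = Add(Mul(15962, Pow(Mul(Rational(1, 4), Rational(1, 45142)), -1)), Rational(33155, 39237)) = Add(Mul(15962, Pow(Rational(1, 180568), -1)), Rational(33155, 39237)) = Add(Mul(15962, 180568), Rational(33155, 39237)) = Add(2882226416, Rational(33155, 39237)) = Rational(113089917917747, 39237)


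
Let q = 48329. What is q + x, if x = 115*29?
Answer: 51664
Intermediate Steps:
x = 3335
q + x = 48329 + 3335 = 51664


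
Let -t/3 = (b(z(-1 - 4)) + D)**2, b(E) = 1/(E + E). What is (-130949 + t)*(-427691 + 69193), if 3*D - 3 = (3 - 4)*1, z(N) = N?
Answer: 7041794993261/150 ≈ 4.6945e+10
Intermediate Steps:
b(E) = 1/(2*E)
D = 2/3 (D = 1 + ((3 - 4)*1)/3 = 1 + (-1*1)/3 = 1 + (1/3)*(-1) = 1 - 1/3 = 2/3 ≈ 0.66667)
t = -289/300 (t = -3*(1/(2*(-1 - 4)) + 2/3)**2 = -3*((1/2)/(-5) + 2/3)**2 = -3*((1/2)*(-1/5) + 2/3)**2 = -3*(-1/10 + 2/3)**2 = -3*(17/30)**2 = -3*289/900 = -289/300 ≈ -0.96333)
(-130949 + t)*(-427691 + 69193) = (-130949 - 289/300)*(-427691 + 69193) = -39284989/300*(-358498) = 7041794993261/150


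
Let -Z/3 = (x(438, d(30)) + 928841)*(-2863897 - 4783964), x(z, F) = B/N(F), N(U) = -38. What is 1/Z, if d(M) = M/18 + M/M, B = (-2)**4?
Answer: 1/21310930916847 ≈ 4.6924e-14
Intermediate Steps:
B = 16
d(M) = 1 + M/18 (d(M) = M*(1/18) + 1 = M/18 + 1 = 1 + M/18)
x(z, F) = -8/19 (x(z, F) = 16/(-38) = 16*(-1/38) = -8/19)
Z = 21310930916847 (Z = -3*(-8/19 + 928841)*(-2863897 - 4783964) = -52943913*(-7647861)/19 = -3*(-7103643638949) = 21310930916847)
1/Z = 1/21310930916847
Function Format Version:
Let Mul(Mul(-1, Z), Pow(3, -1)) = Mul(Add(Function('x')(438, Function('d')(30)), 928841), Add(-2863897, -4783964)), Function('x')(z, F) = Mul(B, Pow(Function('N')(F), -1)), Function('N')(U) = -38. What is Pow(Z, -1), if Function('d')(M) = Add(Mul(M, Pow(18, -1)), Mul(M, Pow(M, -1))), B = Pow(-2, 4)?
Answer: Rational(1, 21310930916847) ≈ 4.6924e-14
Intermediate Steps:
B = 16
Function('d')(M) = Add(1, Mul(Rational(1, 18), M)) (Function('d')(M) = Add(Mul(M, Rational(1, 18)), 1) = Add(Mul(Rational(1, 18), M), 1) = Add(1, Mul(Rational(1, 18), M)))
Function('x')(z, F) = Rational(-8, 19) (Function('x')(z, F) = Mul(16, Pow(-38, -1)) = Mul(16, Rational(-1, 38)) = Rational(-8, 19))
Z = 21310930916847 (Z = Mul(-3, Mul(Add(Rational(-8, 19), 928841), Add(-2863897, -4783964))) = Mul(-3, Mul(Rational(17647971, 19), -7647861)) = Mul(-3, -7103643638949) = 21310930916847)
Pow(Z, -1) = Pow(21310930916847, -1) = Rational(1, 21310930916847)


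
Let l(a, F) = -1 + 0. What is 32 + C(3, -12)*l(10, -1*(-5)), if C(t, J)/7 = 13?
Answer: -59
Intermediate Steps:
C(t, J) = 91 (C(t, J) = 7*13 = 91)
l(a, F) = -1
32 + C(3, -12)*l(10, -1*(-5)) = 32 + 91*(-1) = 32 - 91 = -59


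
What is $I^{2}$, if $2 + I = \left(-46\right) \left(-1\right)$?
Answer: $1936$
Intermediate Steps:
$I = 44$ ($I = -2 - -46 = -2 + 46 = 44$)
$I^{2} = 44^{2} = 1936$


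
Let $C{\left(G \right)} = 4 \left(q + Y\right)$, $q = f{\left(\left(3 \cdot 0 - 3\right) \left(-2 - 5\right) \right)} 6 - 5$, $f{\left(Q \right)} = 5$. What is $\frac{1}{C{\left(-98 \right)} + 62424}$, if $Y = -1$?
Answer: $\frac{1}{62520} \approx 1.5995 \cdot 10^{-5}$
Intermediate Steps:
$q = 25$ ($q = 5 \cdot 6 - 5 = 30 - 5 = 25$)
$C{\left(G \right)} = 96$ ($C{\left(G \right)} = 4 \left(25 - 1\right) = 4 \cdot 24 = 96$)
$\frac{1}{C{\left(-98 \right)} + 62424} = \frac{1}{96 + 62424} = \frac{1}{62520}$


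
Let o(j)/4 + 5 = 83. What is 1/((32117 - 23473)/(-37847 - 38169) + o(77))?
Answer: 19004/5927087 ≈ 0.0032063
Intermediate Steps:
o(j) = 312 (o(j) = -20 + 4*83 = -20 + 332 = 312)
1/((32117 - 23473)/(-37847 - 38169) + o(77)) = 1/((32117 - 23473)/(-37847 - 38169) + 312) = 1/(8644/(-76016) + 312) = 1/(8644*(-1/76016) + 312) = 1/(-2161/19004 + 312) = 1/(5927087/19004) = 19004/5927087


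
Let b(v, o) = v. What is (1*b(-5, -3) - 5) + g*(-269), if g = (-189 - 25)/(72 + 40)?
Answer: 28223/56 ≈ 503.98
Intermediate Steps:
g = -107/56 (g = -214/112 = -214*1/112 = -107/56 ≈ -1.9107)
(1*b(-5, -3) - 5) + g*(-269) = (1*(-5) - 5) - 107/56*(-269) = (-5 - 5) + 28783/56 = -10 + 28783/56 = 28223/56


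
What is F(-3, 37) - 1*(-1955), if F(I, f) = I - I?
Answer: 1955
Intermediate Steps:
F(I, f) = 0
F(-3, 37) - 1*(-1955) = 0 - 1*(-1955) = 0 + 1955 = 1955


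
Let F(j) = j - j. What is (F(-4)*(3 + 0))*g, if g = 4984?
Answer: 0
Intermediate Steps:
F(j) = 0
(F(-4)*(3 + 0))*g = (0*(3 + 0))*4984 = (0*3)*4984 = 0*4984 = 0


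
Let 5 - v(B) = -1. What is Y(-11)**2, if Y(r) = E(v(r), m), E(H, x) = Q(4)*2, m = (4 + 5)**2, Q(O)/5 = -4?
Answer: 1600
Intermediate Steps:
Q(O) = -20 (Q(O) = 5*(-4) = -20)
v(B) = 6 (v(B) = 5 - 1*(-1) = 5 + 1 = 6)
m = 81 (m = 9**2 = 81)
E(H, x) = -40 (E(H, x) = -20*2 = -40)
Y(r) = -40
Y(-11)**2 = (-40)**2 = 1600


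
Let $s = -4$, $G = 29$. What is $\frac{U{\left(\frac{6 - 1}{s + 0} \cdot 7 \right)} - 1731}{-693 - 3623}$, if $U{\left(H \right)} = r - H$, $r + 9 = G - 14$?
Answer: $\frac{6865}{17264} \approx 0.39765$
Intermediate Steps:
$r = 6$ ($r = -9 + \left(29 - 14\right) = -9 + 15 = 6$)
$U{\left(H \right)} = 6 - H$
$\frac{U{\left(\frac{6 - 1}{s + 0} \cdot 7 \right)} - 1731}{-693 - 3623} = \frac{\left(6 - \frac{6 - 1}{-4 + 0} \cdot 7\right) - 1731}{-693 - 3623} = \frac{\left(6 - \frac{5}{-4} \cdot 7\right) - 1731}{-4316} = \left(\left(6 - 5 \left(- \frac{1}{4}\right) 7\right) - 1731\right) \left(- \frac{1}{4316}\right) = \left(\left(6 - \left(- \frac{5}{4}\right) 7\right) - 1731\right) \left(- \frac{1}{4316}\right) = \left(\left(6 - - \frac{35}{4}\right) - 1731\right) \left(- \frac{1}{4316}\right) = \left(\left(6 + \frac{35}{4}\right) - 1731\right) \left(- \frac{1}{4316}\right) = \left(\frac{59}{4} - 1731\right) \left(- \frac{1}{4316}\right) = \left(- \frac{6865}{4}\right) \left(- \frac{1}{4316}\right) = \frac{6865}{17264}$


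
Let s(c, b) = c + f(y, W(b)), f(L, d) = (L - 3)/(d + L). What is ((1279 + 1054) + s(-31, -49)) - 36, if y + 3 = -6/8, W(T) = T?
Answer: 478153/211 ≈ 2266.1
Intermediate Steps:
y = -15/4 (y = -3 - 6/8 = -3 - 6*⅛ = -3 - ¾ = -15/4 ≈ -3.7500)
f(L, d) = (-3 + L)/(L + d)
s(c, b) = c - 27/(4*(-15/4 + b)) (s(c, b) = c + (-3 - 15/4)/(-15/4 + b) = c - 27/4/(-15/4 + b) = c - 27/(4*(-15/4 + b)))
((1279 + 1054) + s(-31, -49)) - 36 = ((1279 + 1054) + (-31 - 27/(4*(-15/4 - 49)))) - 36 = (2333 + (-31 - 27/(4*(-211/4)))) - 36 = (2333 + (-31 - 27/4*(-4/211))) - 36 = (2333 + (-31 + 27/211)) - 36 = (2333 - 6514/211) - 36 = 485749/211 - 36 = 478153/211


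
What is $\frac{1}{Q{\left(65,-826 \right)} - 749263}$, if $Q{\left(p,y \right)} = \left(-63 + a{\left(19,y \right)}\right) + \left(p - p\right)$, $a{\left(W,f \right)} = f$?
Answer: $- \frac{1}{750152} \approx -1.3331 \cdot 10^{-6}$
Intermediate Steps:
$Q{\left(p,y \right)} = -63 + y$ ($Q{\left(p,y \right)} = \left(-63 + y\right) + \left(p - p\right) = \left(-63 + y\right) + 0 = -63 + y$)
$\frac{1}{Q{\left(65,-826 \right)} - 749263} = \frac{1}{\left(-63 - 826\right) - 749263} = \frac{1}{-889 - 749263} = \frac{1}{-750152} = - \frac{1}{750152}$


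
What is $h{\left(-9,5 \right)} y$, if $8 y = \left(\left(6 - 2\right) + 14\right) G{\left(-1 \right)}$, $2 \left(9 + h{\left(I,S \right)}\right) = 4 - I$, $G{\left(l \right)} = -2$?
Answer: $\frac{45}{4} \approx 11.25$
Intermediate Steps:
$h{\left(I,S \right)} = -7 - \frac{I}{2}$ ($h{\left(I,S \right)} = -9 + \frac{4 - I}{2} = -9 - \left(-2 + \frac{I}{2}\right) = -7 - \frac{I}{2}$)
$y = - \frac{9}{2}$ ($y = \frac{\left(\left(6 - 2\right) + 14\right) \left(-2\right)}{8} = \frac{\left(4 + 14\right) \left(-2\right)}{8} = \frac{18 \left(-2\right)}{8} = \frac{1}{8} \left(-36\right) = - \frac{9}{2} \approx -4.5$)
$h{\left(-9,5 \right)} y = \left(-7 - - \frac{9}{2}\right) \left(- \frac{9}{2}\right) = \left(-7 + \frac{9}{2}\right) \left(- \frac{9}{2}\right) = \left(- \frac{5}{2}\right) \left(- \frac{9}{2}\right) = \frac{45}{4}$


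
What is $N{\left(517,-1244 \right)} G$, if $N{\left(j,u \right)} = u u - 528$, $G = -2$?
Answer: $-3094016$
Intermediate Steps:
$N{\left(j,u \right)} = -528 + u^{2}$ ($N{\left(j,u \right)} = u^{2} - 528 = -528 + u^{2}$)
$N{\left(517,-1244 \right)} G = \left(-528 + \left(-1244\right)^{2}\right) \left(-2\right) = \left(-528 + 1547536\right) \left(-2\right) = 1547008 \left(-2\right) = -3094016$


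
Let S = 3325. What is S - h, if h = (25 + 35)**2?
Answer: -275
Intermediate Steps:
h = 3600 (h = 60**2 = 3600)
S - h = 3325 - 1*3600 = 3325 - 3600 = -275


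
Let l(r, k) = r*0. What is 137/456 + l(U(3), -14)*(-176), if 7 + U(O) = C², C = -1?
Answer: 137/456 ≈ 0.30044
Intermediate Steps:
U(O) = -6 (U(O) = -7 + (-1)² = -7 + 1 = -6)
l(r, k) = 0
137/456 + l(U(3), -14)*(-176) = 137/456 + 0*(-176) = 137*(1/456) + 0 = 137/456 + 0 = 137/456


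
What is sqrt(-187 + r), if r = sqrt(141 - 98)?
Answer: sqrt(-187 + sqrt(43)) ≈ 13.433*I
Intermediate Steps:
r = sqrt(43) ≈ 6.5574
sqrt(-187 + r) = sqrt(-187 + sqrt(43))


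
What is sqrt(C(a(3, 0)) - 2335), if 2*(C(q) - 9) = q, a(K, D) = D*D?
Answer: I*sqrt(2326) ≈ 48.229*I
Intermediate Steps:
a(K, D) = D**2
C(q) = 9 + q/2
sqrt(C(a(3, 0)) - 2335) = sqrt((9 + (1/2)*0**2) - 2335) = sqrt((9 + (1/2)*0) - 2335) = sqrt((9 + 0) - 2335) = sqrt(9 - 2335) = sqrt(-2326) = I*sqrt(2326)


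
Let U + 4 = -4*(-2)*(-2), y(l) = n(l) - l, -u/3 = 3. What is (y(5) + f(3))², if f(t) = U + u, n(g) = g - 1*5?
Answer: 1156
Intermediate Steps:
n(g) = -5 + g (n(g) = g - 5 = -5 + g)
u = -9 (u = -3*3 = -9)
y(l) = -5 (y(l) = (-5 + l) - l = -5)
U = -20 (U = -4 - 4*(-2)*(-2) = -4 + 8*(-2) = -4 - 16 = -20)
f(t) = -29 (f(t) = -20 - 9 = -29)
(y(5) + f(3))² = (-5 - 29)² = (-34)² = 1156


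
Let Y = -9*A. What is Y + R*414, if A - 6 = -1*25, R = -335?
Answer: -138519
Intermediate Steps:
A = -19 (A = 6 - 1*25 = 6 - 25 = -19)
Y = 171 (Y = -9*(-19) = 171)
Y + R*414 = 171 - 335*414 = 171 - 138690 = -138519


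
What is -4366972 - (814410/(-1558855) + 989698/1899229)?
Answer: -2585791218471382528/592124524559 ≈ -4.3670e+6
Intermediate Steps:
-4366972 - (814410/(-1558855) + 989698/1899229) = -4366972 - (814410*(-1/1558855) + 989698*(1/1899229)) = -4366972 - (-162882/311771 + 989698/1899229) = -4366972 - 1*(-791082820/592124524559) = -4366972 + 791082820/592124524559 = -2585791218471382528/592124524559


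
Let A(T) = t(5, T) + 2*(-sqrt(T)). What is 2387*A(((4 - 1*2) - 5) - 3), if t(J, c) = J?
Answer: 11935 - 4774*I*sqrt(6) ≈ 11935.0 - 11694.0*I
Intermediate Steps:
A(T) = 5 - 2*sqrt(T) (A(T) = 5 + 2*(-sqrt(T)) = 5 - 2*sqrt(T))
2387*A(((4 - 1*2) - 5) - 3) = 2387*(5 - 2*sqrt(((4 - 1*2) - 5) - 3)) = 2387*(5 - 2*sqrt(((4 - 2) - 5) - 3)) = 2387*(5 - 2*sqrt((2 - 5) - 3)) = 2387*(5 - 2*sqrt(-3 - 3)) = 2387*(5 - 2*I*sqrt(6)) = 11935 - 4774*I*sqrt(6)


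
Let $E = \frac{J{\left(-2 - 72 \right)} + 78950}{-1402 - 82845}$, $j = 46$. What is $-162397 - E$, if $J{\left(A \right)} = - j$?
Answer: $- \frac{13681381155}{84247} \approx -1.624 \cdot 10^{5}$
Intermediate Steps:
$J{\left(A \right)} = -46$ ($J{\left(A \right)} = \left(-1\right) 46 = -46$)
$E = - \frac{78904}{84247}$ ($E = \frac{-46 + 78950}{-1402 - 82845} = \frac{78904}{-84247} = 78904 \left(- \frac{1}{84247}\right) = - \frac{78904}{84247} \approx -0.93658$)
$-162397 - E = -162397 - - \frac{78904}{84247} = -162397 + \frac{78904}{84247} = - \frac{13681381155}{84247}$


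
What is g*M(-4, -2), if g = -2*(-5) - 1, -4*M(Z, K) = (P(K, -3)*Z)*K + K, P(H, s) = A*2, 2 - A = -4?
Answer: -423/2 ≈ -211.50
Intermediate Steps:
A = 6 (A = 2 - 1*(-4) = 2 + 4 = 6)
P(H, s) = 12 (P(H, s) = 6*2 = 12)
M(Z, K) = -K/4 - 3*K*Z (M(Z, K) = -((12*Z)*K + K)/4 = -(12*K*Z + K)/4 = -(K + 12*K*Z)/4 = -K/4 - 3*K*Z)
g = 9 (g = 10 - 1 = 9)
g*M(-4, -2) = 9*(-¼*(-2)*(1 + 12*(-4))) = 9*(-¼*(-2)*(1 - 48)) = 9*(-¼*(-2)*(-47)) = 9*(-47/2) = -423/2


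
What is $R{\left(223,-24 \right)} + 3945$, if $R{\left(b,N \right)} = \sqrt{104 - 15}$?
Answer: $3945 + \sqrt{89} \approx 3954.4$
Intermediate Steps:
$R{\left(b,N \right)} = \sqrt{89}$
$R{\left(223,-24 \right)} + 3945 = \sqrt{89} + 3945 = 3945 + \sqrt{89}$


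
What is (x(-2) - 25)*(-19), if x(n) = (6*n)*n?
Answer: 19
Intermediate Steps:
x(n) = 6*n²
(x(-2) - 25)*(-19) = (6*(-2)² - 25)*(-19) = (6*4 - 25)*(-19) = (24 - 25)*(-19) = -1*(-19) = 19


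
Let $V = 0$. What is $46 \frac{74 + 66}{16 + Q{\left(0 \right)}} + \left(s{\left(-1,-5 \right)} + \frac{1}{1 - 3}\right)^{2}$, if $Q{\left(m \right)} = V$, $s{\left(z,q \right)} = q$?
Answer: $\frac{1731}{4} \approx 432.75$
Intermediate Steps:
$Q{\left(m \right)} = 0$
$46 \frac{74 + 66}{16 + Q{\left(0 \right)}} + \left(s{\left(-1,-5 \right)} + \frac{1}{1 - 3}\right)^{2} = 46 \frac{74 + 66}{16 + 0} + \left(-5 + \frac{1}{1 - 3}\right)^{2} = 46 \cdot \frac{140}{16} + \left(-5 + \frac{1}{-2}\right)^{2} = 46 \cdot 140 \cdot \frac{1}{16} + \left(-5 - \frac{1}{2}\right)^{2} = 46 \cdot \frac{35}{4} + \left(- \frac{11}{2}\right)^{2} = \frac{805}{2} + \frac{121}{4} = \frac{1731}{4}$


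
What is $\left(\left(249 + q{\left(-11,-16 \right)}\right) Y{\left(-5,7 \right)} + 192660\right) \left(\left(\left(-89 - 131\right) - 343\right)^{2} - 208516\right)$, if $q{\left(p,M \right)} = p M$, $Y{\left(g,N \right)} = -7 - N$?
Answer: $20249259630$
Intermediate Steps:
$q{\left(p,M \right)} = M p$
$\left(\left(249 + q{\left(-11,-16 \right)}\right) Y{\left(-5,7 \right)} + 192660\right) \left(\left(\left(-89 - 131\right) - 343\right)^{2} - 208516\right) = \left(\left(249 - -176\right) \left(-7 - 7\right) + 192660\right) \left(\left(\left(-89 - 131\right) - 343\right)^{2} - 208516\right) = \left(\left(249 + 176\right) \left(-7 - 7\right) + 192660\right) \left(\left(\left(-89 - 131\right) - 343\right)^{2} - 208516\right) = \left(425 \left(-14\right) + 192660\right) \left(\left(-220 - 343\right)^{2} - 208516\right) = \left(-5950 + 192660\right) \left(\left(-563\right)^{2} - 208516\right) = 186710 \left(316969 - 208516\right) = 186710 \cdot 108453 = 20249259630$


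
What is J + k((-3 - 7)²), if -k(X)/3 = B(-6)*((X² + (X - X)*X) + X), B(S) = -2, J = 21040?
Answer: 81640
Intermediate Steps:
k(X) = 6*X + 6*X² (k(X) = -(-6)*((X² + (X - X)*X) + X) = -(-6)*((X² + 0*X) + X) = -(-6)*((X² + 0) + X) = -(-6)*(X² + X) = -(-6)*(X + X²) = -3*(-2*X - 2*X²) = 6*X + 6*X²)
J + k((-3 - 7)²) = 21040 + 6*(-3 - 7)²*(1 + (-3 - 7)²) = 21040 + 6*(-10)²*(1 + (-10)²) = 21040 + 6*100*(1 + 100) = 21040 + 6*100*101 = 21040 + 60600 = 81640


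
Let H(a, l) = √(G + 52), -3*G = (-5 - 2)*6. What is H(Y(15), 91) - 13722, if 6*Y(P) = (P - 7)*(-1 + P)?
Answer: -13722 + √66 ≈ -13714.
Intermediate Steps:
G = 14 (G = -(-5 - 2)*6/3 = -(-7)*6/3 = -⅓*(-42) = 14)
Y(P) = (-1 + P)*(-7 + P)/6 (Y(P) = ((P - 7)*(-1 + P))/6 = ((-7 + P)*(-1 + P))/6 = ((-1 + P)*(-7 + P))/6 = (-1 + P)*(-7 + P)/6)
H(a, l) = √66 (H(a, l) = √(14 + 52) = √66)
H(Y(15), 91) - 13722 = √66 - 13722 = -13722 + √66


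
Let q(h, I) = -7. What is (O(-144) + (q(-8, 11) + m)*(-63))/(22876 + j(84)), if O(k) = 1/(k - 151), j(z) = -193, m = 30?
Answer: -427456/6691485 ≈ -0.063881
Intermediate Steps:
O(k) = 1/(-151 + k)
(O(-144) + (q(-8, 11) + m)*(-63))/(22876 + j(84)) = (1/(-151 - 144) + (-7 + 30)*(-63))/(22876 - 193) = (1/(-295) + 23*(-63))/22683 = (-1/295 - 1449)*(1/22683) = -427456/295*1/22683 = -427456/6691485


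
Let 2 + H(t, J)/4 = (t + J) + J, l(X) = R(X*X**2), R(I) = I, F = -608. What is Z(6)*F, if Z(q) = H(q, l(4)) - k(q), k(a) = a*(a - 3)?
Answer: -310080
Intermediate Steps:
k(a) = a*(-3 + a)
l(X) = X**3 (l(X) = X*X**2 = X**3)
H(t, J) = -8 + 4*t + 8*J (H(t, J) = -8 + 4*((t + J) + J) = -8 + 4*((J + t) + J) = -8 + 4*(t + 2*J) = -8 + (4*t + 8*J) = -8 + 4*t + 8*J)
Z(q) = 504 + 4*q - q*(-3 + q) (Z(q) = (-8 + 4*q + 8*4**3) - q*(-3 + q) = (-8 + 4*q + 8*64) - q*(-3 + q) = (-8 + 4*q + 512) - q*(-3 + q) = (504 + 4*q) - q*(-3 + q) = 504 + 4*q - q*(-3 + q))
Z(6)*F = (504 - 1*6**2 + 7*6)*(-608) = (504 - 1*36 + 42)*(-608) = (504 - 36 + 42)*(-608) = 510*(-608) = -310080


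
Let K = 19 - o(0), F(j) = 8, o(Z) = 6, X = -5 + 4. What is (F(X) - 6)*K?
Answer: 26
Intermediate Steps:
X = -1
K = 13 (K = 19 - 1*6 = 19 - 6 = 13)
(F(X) - 6)*K = (8 - 6)*13 = 2*13 = 26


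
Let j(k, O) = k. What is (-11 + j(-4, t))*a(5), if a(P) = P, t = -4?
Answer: -75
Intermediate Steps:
(-11 + j(-4, t))*a(5) = (-11 - 4)*5 = -15*5 = -75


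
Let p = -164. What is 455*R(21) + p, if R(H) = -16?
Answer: -7444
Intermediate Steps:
455*R(21) + p = 455*(-16) - 164 = -7280 - 164 = -7444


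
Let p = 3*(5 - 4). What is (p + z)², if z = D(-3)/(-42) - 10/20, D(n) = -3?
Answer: 324/49 ≈ 6.6122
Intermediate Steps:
z = -3/7 (z = -3/(-42) - 10/20 = -3*(-1/42) - 10*1/20 = 1/14 - ½ = -3/7 ≈ -0.42857)
p = 3 (p = 3*1 = 3)
(p + z)² = (3 - 3/7)² = (18/7)² = 324/49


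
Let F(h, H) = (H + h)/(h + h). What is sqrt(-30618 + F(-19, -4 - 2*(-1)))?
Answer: I*sqrt(44211594)/38 ≈ 174.98*I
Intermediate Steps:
F(h, H) = (H + h)/(2*h) (F(h, H) = (H + h)/((2*h)) = (H + h)*(1/(2*h)) = (H + h)/(2*h))
sqrt(-30618 + F(-19, -4 - 2*(-1))) = sqrt(-30618 + (1/2)*((-4 - 2*(-1)) - 19)/(-19)) = sqrt(-30618 + (1/2)*(-1/19)*((-4 + 2) - 19)) = sqrt(-30618 + (1/2)*(-1/19)*(-2 - 19)) = sqrt(-30618 + (1/2)*(-1/19)*(-21)) = sqrt(-30618 + 21/38) = sqrt(-1163463/38) = I*sqrt(44211594)/38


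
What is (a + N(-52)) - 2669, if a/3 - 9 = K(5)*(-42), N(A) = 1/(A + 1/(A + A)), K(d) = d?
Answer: -17698352/5409 ≈ -3272.0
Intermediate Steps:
N(A) = 1/(A + 1/(2*A))
a = -603 (a = 27 + 3*(5*(-42)) = 27 + 3*(-210) = 27 - 630 = -603)
(a + N(-52)) - 2669 = (-603 + 2*(-52)/(1 + 2*(-52)²)) - 2669 = (-603 + 2*(-52)/(1 + 2*2704)) - 2669 = (-603 + 2*(-52)/(1 + 5408)) - 2669 = (-603 + 2*(-52)/5409) - 2669 = (-603 + 2*(-52)*(1/5409)) - 2669 = (-603 - 104/5409) - 2669 = -3261731/5409 - 2669 = -17698352/5409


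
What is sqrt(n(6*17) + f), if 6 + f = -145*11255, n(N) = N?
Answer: I*sqrt(1631879) ≈ 1277.4*I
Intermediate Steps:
f = -1631981 (f = -6 - 145*11255 = -6 - 1631975 = -1631981)
sqrt(n(6*17) + f) = sqrt(6*17 - 1631981) = sqrt(102 - 1631981) = sqrt(-1631879) = I*sqrt(1631879)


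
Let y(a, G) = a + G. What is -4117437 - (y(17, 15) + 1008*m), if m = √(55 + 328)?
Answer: -4117469 - 1008*√383 ≈ -4.1372e+6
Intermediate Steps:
m = √383 ≈ 19.570
y(a, G) = G + a
-4117437 - (y(17, 15) + 1008*m) = -4117437 - ((15 + 17) + 1008*√383) = -4117437 - (32 + 1008*√383) = -4117437 + (-32 - 1008*√383) = -4117469 - 1008*√383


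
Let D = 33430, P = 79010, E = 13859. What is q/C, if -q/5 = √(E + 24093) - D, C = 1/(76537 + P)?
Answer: 25999681050 - 6221880*√593 ≈ 2.5848e+10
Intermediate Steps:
C = 1/155547 (C = 1/(76537 + 79010) = 1/155547 ≈ 6.4289e-6)
q = 167150 - 40*√593 (q = -5*(√(13859 + 24093) - 1*33430) = -5*(√37952 - 33430) = -5*(8*√593 - 33430) = -5*(-33430 + 8*√593) = 167150 - 40*√593 ≈ 1.6618e+5)
q/C = (167150 - 40*√593)/(1/155547) = (167150 - 40*√593)*155547 = 25999681050 - 6221880*√593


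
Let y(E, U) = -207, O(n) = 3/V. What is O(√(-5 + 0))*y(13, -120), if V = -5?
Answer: 621/5 ≈ 124.20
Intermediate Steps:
O(n) = -⅗ (O(n) = 3/(-5) = 3*(-⅕) = -⅗)
O(√(-5 + 0))*y(13, -120) = -⅗*(-207) = 621/5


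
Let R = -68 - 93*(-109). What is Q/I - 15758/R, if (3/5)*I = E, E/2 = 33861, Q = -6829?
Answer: -1847366661/1136488030 ≈ -1.6255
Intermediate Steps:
E = 67722 (E = 2*33861 = 67722)
I = 112870 (I = (5/3)*67722 = 112870)
R = 10069 (R = -68 + 10137 = 10069)
Q/I - 15758/R = -6829/112870 - 15758/10069 = -1847366661/1136488030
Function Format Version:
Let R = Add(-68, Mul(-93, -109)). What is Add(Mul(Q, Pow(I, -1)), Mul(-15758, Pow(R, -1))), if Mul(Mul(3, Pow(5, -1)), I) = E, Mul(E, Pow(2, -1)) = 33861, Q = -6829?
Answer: Rational(-1847366661, 1136488030) ≈ -1.6255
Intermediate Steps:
E = 67722 (E = Mul(2, 33861) = 67722)
I = 112870 (I = Mul(Rational(5, 3), 67722) = 112870)
R = 10069 (R = Add(-68, 10137) = 10069)
Add(Mul(Q, Pow(I, -1)), Mul(-15758, Pow(R, -1))) = Add(Mul(-6829, Pow(112870, -1)), Mul(-15758, Pow(10069, -1))) = Add(Mul(-6829, Rational(1, 112870)), Mul(-15758, Rational(1, 10069))) = Add(Rational(-6829, 112870), Rational(-15758, 10069)) = Rational(-1847366661, 1136488030)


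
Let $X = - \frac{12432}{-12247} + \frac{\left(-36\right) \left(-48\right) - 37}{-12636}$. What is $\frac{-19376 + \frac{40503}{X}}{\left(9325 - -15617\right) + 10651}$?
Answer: $\frac{97984993948}{131194908175} \approx 0.74687$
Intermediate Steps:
$X = \frac{3685975}{4182516}$ ($X = \left(-12432\right) \left(- \frac{1}{12247}\right) + \left(1728 - 37\right) \left(- \frac{1}{12636}\right) = \frac{336}{331} + 1691 \left(- \frac{1}{12636}\right) = \frac{336}{331} - \frac{1691}{12636} = \frac{3685975}{4182516} \approx 0.88128$)
$\frac{-19376 + \frac{40503}{X}}{\left(9325 - -15617\right) + 10651} = \frac{-19376 + \frac{40503}{\frac{3685975}{4182516}}}{\left(9325 - -15617\right) + 10651} = \frac{-19376 + 40503 \cdot \frac{4182516}{3685975}}{\left(9325 + 15617\right) + 10651} = \frac{-19376 + \frac{169404445548}{3685975}}{24942 + 10651} = \frac{97984993948}{3685975 \cdot 35593} = \frac{97984993948}{3685975} \cdot \frac{1}{35593} = \frac{97984993948}{131194908175}$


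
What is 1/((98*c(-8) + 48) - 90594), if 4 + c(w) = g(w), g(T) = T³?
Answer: -1/141114 ≈ -7.0865e-6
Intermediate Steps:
c(w) = -4 + w³
1/((98*c(-8) + 48) - 90594) = 1/((98*(-4 + (-8)³) + 48) - 90594) = 1/((98*(-4 - 512) + 48) - 90594) = 1/((98*(-516) + 48) - 90594) = 1/((-50568 + 48) - 90594) = 1/(-50520 - 90594) = 1/(-141114) = -1/141114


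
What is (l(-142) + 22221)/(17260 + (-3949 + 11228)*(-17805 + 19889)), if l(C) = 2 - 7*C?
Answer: 7739/5062232 ≈ 0.0015288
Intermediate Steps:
(l(-142) + 22221)/(17260 + (-3949 + 11228)*(-17805 + 19889)) = ((2 - 7*(-142)) + 22221)/(17260 + (-3949 + 11228)*(-17805 + 19889)) = ((2 + 994) + 22221)/(17260 + 7279*2084) = (996 + 22221)/(17260 + 15169436) = 23217/15186696 = 23217*(1/15186696) = 7739/5062232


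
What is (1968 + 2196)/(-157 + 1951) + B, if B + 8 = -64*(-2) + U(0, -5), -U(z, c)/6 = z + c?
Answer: 45544/299 ≈ 152.32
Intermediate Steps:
U(z, c) = -6*c - 6*z (U(z, c) = -6*(z + c) = -6*(c + z) = -6*c - 6*z)
B = 150 (B = -8 + (-64*(-2) + (-6*(-5) - 6*0)) = -8 + (-32*(-4) + (30 + 0)) = -8 + (128 + 30) = -8 + 158 = 150)
(1968 + 2196)/(-157 + 1951) + B = (1968 + 2196)/(-157 + 1951) + 150 = 4164/1794 + 150 = 4164*(1/1794) + 150 = 694/299 + 150 = 45544/299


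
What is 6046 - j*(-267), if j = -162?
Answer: -37208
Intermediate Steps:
6046 - j*(-267) = 6046 - (-162)*(-267) = 6046 - 1*43254 = 6046 - 43254 = -37208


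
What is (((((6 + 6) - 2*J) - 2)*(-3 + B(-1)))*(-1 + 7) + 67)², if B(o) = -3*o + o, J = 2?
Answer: 961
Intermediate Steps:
B(o) = -2*o
(((((6 + 6) - 2*J) - 2)*(-3 + B(-1)))*(-1 + 7) + 67)² = (((((6 + 6) - 2*2) - 2)*(-3 - 2*(-1)))*(-1 + 7) + 67)² = ((((12 - 4) - 2)*(-3 + 2))*6 + 67)² = (((8 - 2)*(-1))*6 + 67)² = ((6*(-1))*6 + 67)² = (-6*6 + 67)² = (-36 + 67)² = 31² = 961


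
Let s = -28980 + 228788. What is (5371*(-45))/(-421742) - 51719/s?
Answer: 13240260031/42133712768 ≈ 0.31424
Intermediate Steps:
s = 199808
(5371*(-45))/(-421742) - 51719/s = (5371*(-45))/(-421742) - 51719/199808 = -241695*(-1/421742) - 51719*1/199808 = 241695/421742 - 51719/199808 = 13240260031/42133712768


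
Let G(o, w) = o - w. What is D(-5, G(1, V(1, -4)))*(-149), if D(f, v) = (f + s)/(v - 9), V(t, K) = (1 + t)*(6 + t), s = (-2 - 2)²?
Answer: 149/2 ≈ 74.500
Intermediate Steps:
s = 16 (s = (-4)² = 16)
D(f, v) = (16 + f)/(-9 + v) (D(f, v) = (f + 16)/(v - 9) = (16 + f)/(-9 + v))
D(-5, G(1, V(1, -4)))*(-149) = ((16 - 5)/(-9 + (1 - (6 + 1² + 7*1))))*(-149) = (11/(-9 + (1 - (6 + 1 + 7))))*(-149) = (11/(-9 + (1 - 1*14)))*(-149) = (11/(-9 + (1 - 14)))*(-149) = (11/(-9 - 13))*(-149) = (11/(-22))*(-149) = -1/22*11*(-149) = -½*(-149) = 149/2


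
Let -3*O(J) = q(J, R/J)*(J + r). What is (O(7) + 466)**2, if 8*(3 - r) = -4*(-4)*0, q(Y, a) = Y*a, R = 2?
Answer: 1898884/9 ≈ 2.1099e+5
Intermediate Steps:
r = 3 (r = 3 - (-4*(-4))*0/8 = 3 - 2*0 = 3 - 1/8*0 = 3 + 0 = 3)
O(J) = -2 - 2*J/3 (O(J) = -J*(2/J)*(J + 3)/3 = -2*(3 + J)/3 = -(6 + 2*J)/3 = -2 - 2*J/3)
(O(7) + 466)**2 = ((-2 - 2/3*7) + 466)**2 = ((-2 - 14/3) + 466)**2 = (-20/3 + 466)**2 = (1378/3)**2 = 1898884/9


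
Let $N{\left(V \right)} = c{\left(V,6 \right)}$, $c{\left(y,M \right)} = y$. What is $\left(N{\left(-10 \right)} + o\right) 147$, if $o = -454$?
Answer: $-68208$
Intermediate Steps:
$N{\left(V \right)} = V$
$\left(N{\left(-10 \right)} + o\right) 147 = \left(-10 - 454\right) 147 = \left(-464\right) 147 = -68208$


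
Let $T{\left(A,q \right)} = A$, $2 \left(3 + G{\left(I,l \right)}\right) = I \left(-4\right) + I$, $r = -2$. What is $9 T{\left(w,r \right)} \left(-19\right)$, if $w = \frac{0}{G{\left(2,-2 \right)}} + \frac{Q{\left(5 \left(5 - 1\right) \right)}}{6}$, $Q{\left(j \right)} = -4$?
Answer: $114$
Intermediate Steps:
$G{\left(I,l \right)} = -3 - \frac{3 I}{2}$ ($G{\left(I,l \right)} = -3 + \frac{I \left(-4\right) + I}{2} = -3 + \frac{- 4 I + I}{2} = -3 + \frac{\left(-3\right) I}{2} = -3 - \frac{3 I}{2}$)
$w = - \frac{2}{3}$ ($w = \frac{0}{-3 - 3} - \frac{4}{6} = \frac{0}{-3 - 3} - \frac{2}{3} = \frac{0}{-6} - \frac{2}{3} = 0 \left(- \frac{1}{6}\right) - \frac{2}{3} = 0 - \frac{2}{3} = - \frac{2}{3} \approx -0.66667$)
$9 T{\left(w,r \right)} \left(-19\right) = 9 \left(- \frac{2}{3}\right) \left(-19\right) = \left(-6\right) \left(-19\right) = 114$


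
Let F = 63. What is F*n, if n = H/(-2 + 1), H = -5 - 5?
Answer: 630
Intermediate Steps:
H = -10
n = 10 (n = -10/(-2 + 1) = -10/(-1) = -1*(-10) = 10)
F*n = 63*10 = 630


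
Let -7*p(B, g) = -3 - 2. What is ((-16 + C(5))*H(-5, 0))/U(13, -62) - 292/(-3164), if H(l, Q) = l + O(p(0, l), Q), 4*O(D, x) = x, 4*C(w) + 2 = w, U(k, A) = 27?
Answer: 249139/85428 ≈ 2.9164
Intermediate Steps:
C(w) = -½ + w/4
p(B, g) = 5/7 (p(B, g) = -(-3 - 2)/7 = -⅐*(-5) = 5/7)
O(D, x) = x/4
H(l, Q) = l + Q/4
((-16 + C(5))*H(-5, 0))/U(13, -62) - 292/(-3164) = ((-16 + (-½ + (¼)*5))*(-5 + (¼)*0))/27 - 292/(-3164) = ((-16 + (-½ + 5/4))*(-5 + 0))*(1/27) - 292*(-1/3164) = ((-16 + ¾)*(-5))*(1/27) + 73/791 = -61/4*(-5)*(1/27) + 73/791 = (305/4)*(1/27) + 73/791 = 305/108 + 73/791 = 249139/85428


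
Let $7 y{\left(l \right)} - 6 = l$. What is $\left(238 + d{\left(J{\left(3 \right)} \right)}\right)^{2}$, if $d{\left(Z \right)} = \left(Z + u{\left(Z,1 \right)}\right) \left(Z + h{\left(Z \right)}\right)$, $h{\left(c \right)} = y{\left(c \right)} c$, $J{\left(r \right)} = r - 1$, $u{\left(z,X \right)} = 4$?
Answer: $\frac{3407716}{49} \approx 69545.0$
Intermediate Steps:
$J{\left(r \right)} = -1 + r$ ($J{\left(r \right)} = r - 1 = -1 + r$)
$y{\left(l \right)} = \frac{6}{7} + \frac{l}{7}$
$h{\left(c \right)} = c \left(\frac{6}{7} + \frac{c}{7}\right)$ ($h{\left(c \right)} = \left(\frac{6}{7} + \frac{c}{7}\right) c = c \left(\frac{6}{7} + \frac{c}{7}\right)$)
$d{\left(Z \right)} = \left(4 + Z\right) \left(Z + \frac{Z \left(6 + Z\right)}{7}\right)$ ($d{\left(Z \right)} = \left(Z + 4\right) \left(Z + \frac{Z \left(6 + Z\right)}{7}\right) = \left(4 + Z\right) \left(Z + \frac{Z \left(6 + Z\right)}{7}\right)$)
$\left(238 + d{\left(J{\left(3 \right)} \right)}\right)^{2} = \left(238 + \frac{\left(-1 + 3\right) \left(52 + \left(-1 + 3\right)^{2} + 17 \left(-1 + 3\right)\right)}{7}\right)^{2} = \left(238 + \frac{1}{7} \cdot 2 \left(52 + 2^{2} + 17 \cdot 2\right)\right)^{2} = \left(238 + \frac{1}{7} \cdot 2 \left(52 + 4 + 34\right)\right)^{2} = \left(238 + \frac{1}{7} \cdot 2 \cdot 90\right)^{2} = \left(238 + \frac{180}{7}\right)^{2} = \left(\frac{1846}{7}\right)^{2} = \frac{3407716}{49}$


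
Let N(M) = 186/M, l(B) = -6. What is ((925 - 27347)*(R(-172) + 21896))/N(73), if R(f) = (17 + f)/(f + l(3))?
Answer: -3758898602129/16554 ≈ -2.2707e+8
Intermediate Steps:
R(f) = (17 + f)/(-6 + f) (R(f) = (17 + f)/(f - 6) = (17 + f)/(-6 + f))
((925 - 27347)*(R(-172) + 21896))/N(73) = ((925 - 27347)*((17 - 172)/(-6 - 172) + 21896))/((186/73)) = (-26422*(-155/(-178) + 21896))/((186*(1/73))) = (-26422*(-1/178*(-155) + 21896))/(186/73) = -26422*(155/178 + 21896)*(73/186) = -26422*3897643/178*(73/186) = -51491761673/89*73/186 = -3758898602129/16554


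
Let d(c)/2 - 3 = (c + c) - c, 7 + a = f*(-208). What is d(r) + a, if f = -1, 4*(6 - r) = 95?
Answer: 343/2 ≈ 171.50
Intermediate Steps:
r = -71/4 (r = 6 - ¼*95 = 6 - 95/4 = -71/4 ≈ -17.750)
a = 201 (a = -7 - 1*(-208) = -7 + 208 = 201)
d(c) = 6 + 2*c (d(c) = 6 + 2*((c + c) - c) = 6 + 2*(2*c - c) = 6 + 2*c)
d(r) + a = (6 + 2*(-71/4)) + 201 = (6 - 71/2) + 201 = -59/2 + 201 = 343/2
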